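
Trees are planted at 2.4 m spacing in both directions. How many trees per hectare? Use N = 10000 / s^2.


N = 10000 / 2.4^2 = 10000 / 5.76 = 1736.11 ≈ 1736 trees/ha

1736 trees/ha


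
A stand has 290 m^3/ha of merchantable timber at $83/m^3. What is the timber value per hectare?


Value = 290 * 83 = $24070/ha

$24070/ha


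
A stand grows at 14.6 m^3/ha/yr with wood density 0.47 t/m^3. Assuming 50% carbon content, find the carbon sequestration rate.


C = 14.6 * 0.47 * 0.5 = 3.431 ≈ 3.43 t C/ha/yr

3.43 t C/ha/yr


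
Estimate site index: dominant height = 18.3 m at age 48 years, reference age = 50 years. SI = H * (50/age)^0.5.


50/48 = 1.04167
(1.04167)^0.5 = 1.02062
SI = 18.3 * 1.02062 = 18.6773 ≈ 18.7 m

18.7 m


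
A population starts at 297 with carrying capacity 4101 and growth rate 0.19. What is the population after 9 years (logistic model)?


(K - N0)/N0 = (4101 - 297)/297 = 3804/297 = 12.8081
r*t = 0.19 * 9 = 1.71; exp(-1.71) = 0.180866
12.8081 * 0.180866 = 2.31655
1 + 2.31655 = 3.31655
N = 4101 / 3.31655 = 1236.53 ≈ 1237

1237


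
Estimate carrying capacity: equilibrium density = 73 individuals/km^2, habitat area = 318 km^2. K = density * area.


K = 73 * 318 = 23214 individuals

23214 individuals


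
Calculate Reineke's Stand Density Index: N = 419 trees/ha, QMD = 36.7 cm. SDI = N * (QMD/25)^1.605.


QMD/25 = 36.7/25 = 1.468
(1.468)^1.605 = exp(1.605 * ln(1.468)) = exp(1.605 * 0.383901) = exp(0.616161) = 1.85181
SDI = 419 * 1.85181 = 775.908 ≈ 776

776


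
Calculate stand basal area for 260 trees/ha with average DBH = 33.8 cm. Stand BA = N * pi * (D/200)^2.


(D/200)^2 = (33.8/200)^2 = 0.169^2 = 0.028561
Individual BA = 3.141593 * 0.028561 = 0.0897270 m^2
Stand BA = 260 * 0.0897270 = 23.3290 ≈ 23.33 m^2/ha

23.33 m^2/ha


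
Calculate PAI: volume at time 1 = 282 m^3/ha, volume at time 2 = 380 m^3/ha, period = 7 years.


PAI = (V2 - V1) / period = (380 - 282) / 7 = 98 / 7 = 14.00 m^3/ha/yr

14.00 m^3/ha/yr


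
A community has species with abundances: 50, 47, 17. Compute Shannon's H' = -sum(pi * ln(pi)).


Total N = 50 + 47 + 17 = 114
Per-species terms:
  p = 50/114 = 0.438596; ln(p) = -0.824177; p*ln(p) = 0.438596 * (-0.824177) = -0.361481
  p = 47/114 = 0.412281; ln(p) = -0.886050; p*ln(p) = 0.412281 * (-0.886050) = -0.365302
  p = 17/114 = 0.149123; ln(p) = -1.902984; p*ln(p) = 0.149123 * (-1.902984) = -0.283779
sum(p*ln(p)) = (-0.361481) + (-0.365302) + (-0.283779) = -1.010562
H' = -(-1.010562) = 1.010562 ≈ 1.0106

1.0106


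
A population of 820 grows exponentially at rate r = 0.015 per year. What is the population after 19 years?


r*t = 0.015 * 19 = 0.285
exp(0.285) = 1.32976
N = 820 * 1.32976 = 1090.40 ≈ 1090

1090


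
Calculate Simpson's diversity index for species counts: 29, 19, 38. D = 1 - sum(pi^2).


Total N = 29 + 19 + 38 = 86
Per-species terms:
  p = 29/86 = 0.337209; p^2 = 0.337209^2 = 0.113710
  p = 19/86 = 0.220930; p^2 = 0.220930^2 = 0.048810
  p = 38/86 = 0.441860; p^2 = 0.441860^2 = 0.195240
sum(p^2) = 0.113710 + 0.048810 + 0.195240 = 0.357760
D = 1 - 0.357760 = 0.642240 ≈ 0.6422

0.6422


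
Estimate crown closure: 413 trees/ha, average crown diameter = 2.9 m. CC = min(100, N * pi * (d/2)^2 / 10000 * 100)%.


(d/2)^2 = (2.9/2)^2 = 1.45^2 = 2.1025
Crown area = 3.141593 * 2.1025 = 6.60520 m^2
N * area / 10000 * 100 = 413 * 6.60520 / 10000 * 100 = 27.2795
CC = min(100, 27.2795) = 27.2795 ≈ 27.3%

27.3%


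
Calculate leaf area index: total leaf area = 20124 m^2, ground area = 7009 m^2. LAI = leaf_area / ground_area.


LAI = 20124 / 7009 = 2.8712 ≈ 2.87

2.87


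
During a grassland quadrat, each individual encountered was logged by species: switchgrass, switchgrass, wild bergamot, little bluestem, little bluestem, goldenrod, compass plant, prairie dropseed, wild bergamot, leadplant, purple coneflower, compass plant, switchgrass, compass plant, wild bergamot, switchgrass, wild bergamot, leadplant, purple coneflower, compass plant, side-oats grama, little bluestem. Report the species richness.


Total individuals logged = 22
Distinct species (count of individuals): switchgrass (4), wild bergamot (4), little bluestem (3), goldenrod (1), compass plant (4), prairie dropseed (1), leadplant (2), purple coneflower (2), side-oats grama (1)
Species richness = number of distinct species = 9

9


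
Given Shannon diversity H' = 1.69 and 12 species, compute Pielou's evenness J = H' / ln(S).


ln(12) = 2.48491
J = H' / ln(S) = 1.69 / 2.48491 = 0.680105 ≈ 0.6801

0.6801


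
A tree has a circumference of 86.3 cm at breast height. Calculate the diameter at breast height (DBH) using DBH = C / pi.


DBH = C / pi = 86.3 / 3.141593 = 27.4701 ≈ 27.47 cm

27.47 cm


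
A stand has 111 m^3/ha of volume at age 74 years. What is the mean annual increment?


MAI = 111 / 74 = 1.50 m^3/ha/yr

1.50 m^3/ha/yr


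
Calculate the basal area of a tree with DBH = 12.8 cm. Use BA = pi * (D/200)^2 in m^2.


D/200 = 12.8/200 = 0.064 m
(D/200)^2 = 0.064^2 = 0.004096
BA = 3.141593 * 0.004096 = 0.0128680 ≈ 0.0129 m^2

0.0129 m^2


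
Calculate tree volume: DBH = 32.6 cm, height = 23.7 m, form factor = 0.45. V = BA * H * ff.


(D/200)^2 = (32.6/200)^2 = 0.163^2 = 0.026569
BA = 3.141593 * 0.026569 = 0.0834690 m^2
V = 0.0834690 * 23.7 * 0.45 = 0.890197 ≈ 0.890 m^3

0.890 m^3


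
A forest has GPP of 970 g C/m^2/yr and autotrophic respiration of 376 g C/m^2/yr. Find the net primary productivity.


NPP = GPP - Ra = 970 - 376 = 594 g C/m^2/yr

594 g C/m^2/yr


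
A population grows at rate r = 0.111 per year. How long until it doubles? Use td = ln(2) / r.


td = ln(2) / 0.111 = 0.693147 / 0.111 = 6.24457 ≈ 6.2 years

6.2 years


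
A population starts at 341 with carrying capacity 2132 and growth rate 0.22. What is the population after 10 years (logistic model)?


(K - N0)/N0 = (2132 - 341)/341 = 1791/341 = 5.25220
r*t = 0.22 * 10 = 2.2; exp(-2.2) = 0.110803
5.25220 * 0.110803 = 0.581960
1 + 0.581960 = 1.58196
N = 2132 / 1.58196 = 1347.70 ≈ 1348

1348


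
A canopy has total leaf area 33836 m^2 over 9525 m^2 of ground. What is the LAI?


LAI = 33836 / 9525 = 3.5523 ≈ 3.55

3.55


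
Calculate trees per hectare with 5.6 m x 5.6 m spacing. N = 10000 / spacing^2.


N = 10000 / 5.6^2 = 10000 / 31.36 = 318.878 ≈ 319 trees/ha

319 trees/ha


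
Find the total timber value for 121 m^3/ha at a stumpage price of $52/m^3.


Value = 121 * 52 = $6292/ha

$6292/ha


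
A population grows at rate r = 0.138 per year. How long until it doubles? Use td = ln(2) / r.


td = ln(2) / 0.138 = 0.693147 / 0.138 = 5.02280 ≈ 5.0 years

5.0 years


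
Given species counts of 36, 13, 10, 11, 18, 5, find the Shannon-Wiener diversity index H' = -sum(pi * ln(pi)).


Total N = 36 + 13 + 10 + 11 + 18 + 5 = 93
Per-species terms:
  p = 36/93 = 0.387097; ln(p) = -0.949080; p*ln(p) = 0.387097 * (-0.949080) = -0.367386
  p = 13/93 = 0.139785; ln(p) = -1.967650; p*ln(p) = 0.139785 * (-1.967650) = -0.275048
  p = 10/93 = 0.107527; ln(p) = -2.230013; p*ln(p) = 0.107527 * (-2.230013) = -0.239787
  p = 11/93 = 0.118280; ln(p) = -2.134701; p*ln(p) = 0.118280 * (-2.134701) = -0.252492
  p = 18/93 = 0.193548; ln(p) = -1.642230; p*ln(p) = 0.193548 * (-1.642230) = -0.317850
  p = 5/93 = 0.053763; ln(p) = -2.923170; p*ln(p) = 0.053763 * (-2.923170) = -0.157158
sum(p*ln(p)) = (-0.367386) + (-0.275048) + (-0.239787) + (-0.252492) + (-0.317850) + (-0.157158) = -1.609721
H' = -(-1.609721) = 1.609721 ≈ 1.6097

1.6097


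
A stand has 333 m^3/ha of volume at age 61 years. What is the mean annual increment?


MAI = 333 / 61 = 5.4590 ≈ 5.46 m^3/ha/yr

5.46 m^3/ha/yr


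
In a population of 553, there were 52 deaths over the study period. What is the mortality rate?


Mortality rate = 52 / 553 = 0.094033 ≈ 0.0940

0.0940


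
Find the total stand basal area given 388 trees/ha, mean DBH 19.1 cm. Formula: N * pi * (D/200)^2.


(D/200)^2 = (19.1/200)^2 = 0.0955^2 = 0.00912025
Individual BA = 3.141593 * 0.00912025 = 0.0286521 m^2
Stand BA = 388 * 0.0286521 = 11.1170 ≈ 11.12 m^2/ha

11.12 m^2/ha


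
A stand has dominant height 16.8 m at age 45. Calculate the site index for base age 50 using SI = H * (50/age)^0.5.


50/45 = 1.11111
(1.11111)^0.5 = 1.05409
SI = 16.8 * 1.05409 = 17.7087 ≈ 17.7 m

17.7 m


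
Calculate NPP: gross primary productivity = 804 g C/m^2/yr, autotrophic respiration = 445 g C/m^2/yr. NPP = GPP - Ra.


NPP = GPP - Ra = 804 - 445 = 359 g C/m^2/yr

359 g C/m^2/yr


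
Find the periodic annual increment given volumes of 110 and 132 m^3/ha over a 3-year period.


PAI = (V2 - V1) / period = (132 - 110) / 3 = 22 / 3 = 7.3333 ≈ 7.33 m^3/ha/yr

7.33 m^3/ha/yr


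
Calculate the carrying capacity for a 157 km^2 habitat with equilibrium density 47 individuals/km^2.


K = 47 * 157 = 7379 individuals

7379 individuals


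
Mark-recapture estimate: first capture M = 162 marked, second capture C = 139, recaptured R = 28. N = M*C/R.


N = M * C / R = 162 * 139 / 28 = 22518 / 28 = 804.21 ≈ 804

804 individuals


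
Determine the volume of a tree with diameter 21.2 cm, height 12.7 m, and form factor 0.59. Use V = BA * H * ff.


(D/200)^2 = (21.2/200)^2 = 0.106^2 = 0.011236
BA = 3.141593 * 0.011236 = 0.0352989 m^2
V = 0.0352989 * 12.7 * 0.59 = 0.264495 ≈ 0.264 m^3

0.264 m^3


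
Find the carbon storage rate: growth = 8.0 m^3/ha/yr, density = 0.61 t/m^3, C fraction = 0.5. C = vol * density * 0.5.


C = 8.0 * 0.61 * 0.5 = 2.44 t C/ha/yr

2.44 t C/ha/yr


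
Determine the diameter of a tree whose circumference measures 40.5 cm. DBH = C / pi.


DBH = C / pi = 40.5 / 3.141593 = 12.8915 ≈ 12.89 cm

12.89 cm


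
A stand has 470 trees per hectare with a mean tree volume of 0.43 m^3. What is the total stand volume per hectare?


V_stand = 470 * 0.43 = 202.1 m^3/ha

202.1 m^3/ha


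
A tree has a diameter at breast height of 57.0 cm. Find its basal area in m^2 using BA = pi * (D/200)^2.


D/200 = 57.0/200 = 0.285 m
(D/200)^2 = 0.285^2 = 0.081225
BA = 3.141593 * 0.081225 = 0.255176 ≈ 0.2552 m^2

0.2552 m^2


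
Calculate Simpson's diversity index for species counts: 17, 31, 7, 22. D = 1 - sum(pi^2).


Total N = 17 + 31 + 7 + 22 = 77
Per-species terms:
  p = 17/77 = 0.220779; p^2 = 0.220779^2 = 0.048743
  p = 31/77 = 0.402597; p^2 = 0.402597^2 = 0.162084
  p = 7/77 = 0.090909; p^2 = 0.090909^2 = 0.008264
  p = 22/77 = 0.285714; p^2 = 0.285714^2 = 0.081632
sum(p^2) = 0.048743 + 0.162084 + 0.008264 + 0.081632 = 0.300723
D = 1 - 0.300723 = 0.699277 ≈ 0.6993

0.6993


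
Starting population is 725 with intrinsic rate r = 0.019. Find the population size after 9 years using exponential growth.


r*t = 0.019 * 9 = 0.171
exp(0.171) = 1.18649
N = 725 * 1.18649 = 860.205 ≈ 860

860


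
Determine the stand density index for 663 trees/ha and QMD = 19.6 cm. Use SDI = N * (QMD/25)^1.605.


QMD/25 = 19.6/25 = 0.784
(0.784)^1.605 = exp(1.605 * ln(0.784)) = exp(1.605 * (-0.243346)) = exp(-0.390570) = 0.676671
SDI = 663 * 0.676671 = 448.633 ≈ 449

449


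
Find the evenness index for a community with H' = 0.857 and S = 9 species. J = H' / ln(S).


ln(9) = 2.19722
J = H' / ln(S) = 0.857 / 2.19722 = 0.390038 ≈ 0.3900

0.3900


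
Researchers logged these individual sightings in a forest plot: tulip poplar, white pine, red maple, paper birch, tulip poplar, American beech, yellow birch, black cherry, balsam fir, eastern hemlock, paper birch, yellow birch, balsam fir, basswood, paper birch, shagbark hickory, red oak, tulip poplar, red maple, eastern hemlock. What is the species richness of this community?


Total individuals logged = 20
Distinct species (count of individuals): tulip poplar (3), white pine (1), red maple (2), paper birch (3), American beech (1), yellow birch (2), black cherry (1), balsam fir (2), eastern hemlock (2), basswood (1), shagbark hickory (1), red oak (1)
Species richness = number of distinct species = 12

12


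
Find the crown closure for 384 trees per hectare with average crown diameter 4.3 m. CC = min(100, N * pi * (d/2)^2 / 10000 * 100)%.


(d/2)^2 = (4.3/2)^2 = 2.15^2 = 4.6225
Crown area = 3.141593 * 4.6225 = 14.5220 m^2
N * area / 10000 * 100 = 384 * 14.5220 / 10000 * 100 = 55.7645
CC = min(100, 55.7645) = 55.7645 ≈ 55.8%

55.8%


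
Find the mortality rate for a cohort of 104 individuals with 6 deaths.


Mortality rate = 6 / 104 = 0.057692 ≈ 0.0577

0.0577


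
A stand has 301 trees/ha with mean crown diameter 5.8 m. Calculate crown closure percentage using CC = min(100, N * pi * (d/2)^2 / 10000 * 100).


(d/2)^2 = (5.8/2)^2 = 2.9^2 = 8.41
Crown area = 3.141593 * 8.41 = 26.4208 m^2
N * area / 10000 * 100 = 301 * 26.4208 / 10000 * 100 = 79.5266
CC = min(100, 79.5266) = 79.5266 ≈ 79.5%

79.5%


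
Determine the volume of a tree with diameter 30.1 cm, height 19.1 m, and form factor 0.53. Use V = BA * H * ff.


(D/200)^2 = (30.1/200)^2 = 0.1505^2 = 0.02265025
BA = 3.141593 * 0.02265025 = 0.0711579 m^2
V = 0.0711579 * 19.1 * 0.53 = 0.720331 ≈ 0.720 m^3

0.720 m^3


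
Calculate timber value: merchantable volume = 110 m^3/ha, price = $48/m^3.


Value = 110 * 48 = $5280/ha

$5280/ha


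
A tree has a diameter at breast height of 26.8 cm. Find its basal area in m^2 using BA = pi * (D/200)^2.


D/200 = 26.8/200 = 0.134 m
(D/200)^2 = 0.134^2 = 0.017956
BA = 3.141593 * 0.017956 = 0.0564104 ≈ 0.0564 m^2

0.0564 m^2


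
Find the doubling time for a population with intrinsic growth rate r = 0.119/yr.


td = ln(2) / 0.119 = 0.693147 / 0.119 = 5.82476 ≈ 5.8 years

5.8 years


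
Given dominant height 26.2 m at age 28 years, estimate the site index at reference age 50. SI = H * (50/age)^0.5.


50/28 = 1.78571
(1.78571)^0.5 = 1.33630
SI = 26.2 * 1.33630 = 35.0111 ≈ 35.0 m

35.0 m


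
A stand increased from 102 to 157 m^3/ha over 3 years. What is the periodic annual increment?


PAI = (V2 - V1) / period = (157 - 102) / 3 = 55 / 3 = 18.3333 ≈ 18.33 m^3/ha/yr

18.33 m^3/ha/yr


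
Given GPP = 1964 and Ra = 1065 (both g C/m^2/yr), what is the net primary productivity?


NPP = GPP - Ra = 1964 - 1065 = 899 g C/m^2/yr

899 g C/m^2/yr


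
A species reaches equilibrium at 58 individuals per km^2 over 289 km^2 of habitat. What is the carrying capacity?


K = 58 * 289 = 16762 individuals

16762 individuals


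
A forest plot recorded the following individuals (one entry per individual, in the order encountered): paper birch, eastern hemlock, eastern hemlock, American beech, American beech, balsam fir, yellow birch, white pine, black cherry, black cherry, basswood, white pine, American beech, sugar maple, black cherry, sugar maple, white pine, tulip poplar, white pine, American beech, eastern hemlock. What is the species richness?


Total individuals logged = 21
Distinct species (count of individuals): paper birch (1), eastern hemlock (3), American beech (4), balsam fir (1), yellow birch (1), white pine (4), black cherry (3), basswood (1), sugar maple (2), tulip poplar (1)
Species richness = number of distinct species = 10

10


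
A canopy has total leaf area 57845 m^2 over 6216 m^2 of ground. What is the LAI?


LAI = 57845 / 6216 = 9.3058 ≈ 9.31

9.31


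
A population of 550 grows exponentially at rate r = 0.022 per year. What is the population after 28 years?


r*t = 0.022 * 28 = 0.616
exp(0.616) = 1.85151
N = 550 * 1.85151 = 1018.33 ≈ 1018

1018


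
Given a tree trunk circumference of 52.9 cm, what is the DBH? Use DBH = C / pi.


DBH = C / pi = 52.9 / 3.141593 = 16.8386 ≈ 16.84 cm

16.84 cm


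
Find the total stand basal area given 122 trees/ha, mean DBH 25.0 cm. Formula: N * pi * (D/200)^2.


(D/200)^2 = (25.0/200)^2 = 0.125^2 = 0.015625
Individual BA = 3.141593 * 0.015625 = 0.0490874 m^2
Stand BA = 122 * 0.0490874 = 5.98866 ≈ 5.99 m^2/ha

5.99 m^2/ha


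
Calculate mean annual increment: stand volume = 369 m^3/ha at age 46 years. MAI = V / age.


MAI = 369 / 46 = 8.0217 ≈ 8.02 m^3/ha/yr

8.02 m^3/ha/yr


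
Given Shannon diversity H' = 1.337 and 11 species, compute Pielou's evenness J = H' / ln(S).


ln(11) = 2.39790
J = H' / ln(S) = 1.337 / 2.39790 = 0.557571 ≈ 0.5576

0.5576


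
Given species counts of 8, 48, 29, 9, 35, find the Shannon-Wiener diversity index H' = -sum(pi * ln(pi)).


Total N = 8 + 48 + 29 + 9 + 35 = 129
Per-species terms:
  p = 8/129 = 0.062016; ln(p) = -2.780363; p*ln(p) = 0.062016 * (-2.780363) = -0.172427
  p = 48/129 = 0.372093; ln(p) = -0.988611; p*ln(p) = 0.372093 * (-0.988611) = -0.367855
  p = 29/129 = 0.224806; ln(p) = -1.492517; p*ln(p) = 0.224806 * (-1.492517) = -0.335527
  p = 9/129 = 0.069767; ln(p) = -2.662594; p*ln(p) = 0.069767 * (-2.662594) = -0.185761
  p = 35/129 = 0.271318; ln(p) = -1.304464; p*ln(p) = 0.271318 * (-1.304464) = -0.353925
sum(p*ln(p)) = (-0.172427) + (-0.367855) + (-0.335527) + (-0.185761) + (-0.353925) = -1.415495
H' = -(-1.415495) = 1.415495 ≈ 1.4155

1.4155


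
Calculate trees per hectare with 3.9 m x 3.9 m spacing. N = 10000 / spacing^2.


N = 10000 / 3.9^2 = 10000 / 15.21 = 657.462 ≈ 657 trees/ha

657 trees/ha


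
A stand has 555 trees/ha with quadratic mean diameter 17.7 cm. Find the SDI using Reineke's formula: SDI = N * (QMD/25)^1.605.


QMD/25 = 17.7/25 = 0.708
(0.708)^1.605 = exp(1.605 * ln(0.708)) = exp(1.605 * (-0.345311)) = exp(-0.554224) = 0.574518
SDI = 555 * 0.574518 = 318.857 ≈ 319

319


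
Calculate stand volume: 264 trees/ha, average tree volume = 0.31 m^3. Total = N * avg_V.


V_stand = 264 * 0.31 = 81.84 ≈ 81.8 m^3/ha

81.8 m^3/ha


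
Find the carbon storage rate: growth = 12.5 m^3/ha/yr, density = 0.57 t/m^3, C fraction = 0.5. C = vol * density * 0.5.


C = 12.5 * 0.57 * 0.5 = 3.5625 ≈ 3.56 t C/ha/yr

3.56 t C/ha/yr


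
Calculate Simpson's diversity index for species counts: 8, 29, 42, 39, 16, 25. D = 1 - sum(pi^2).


Total N = 8 + 29 + 42 + 39 + 16 + 25 = 159
Per-species terms:
  p = 8/159 = 0.050314; p^2 = 0.050314^2 = 0.002531
  p = 29/159 = 0.182390; p^2 = 0.182390^2 = 0.033266
  p = 42/159 = 0.264151; p^2 = 0.264151^2 = 0.069776
  p = 39/159 = 0.245283; p^2 = 0.245283^2 = 0.060164
  p = 16/159 = 0.100629; p^2 = 0.100629^2 = 0.010126
  p = 25/159 = 0.157233; p^2 = 0.157233^2 = 0.024722
sum(p^2) = 0.002531 + 0.033266 + 0.069776 + 0.060164 + 0.010126 + 0.024722 = 0.200585
D = 1 - 0.200585 = 0.799415 ≈ 0.7994

0.7994


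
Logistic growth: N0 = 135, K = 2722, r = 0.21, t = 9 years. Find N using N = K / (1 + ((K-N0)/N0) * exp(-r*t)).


(K - N0)/N0 = (2722 - 135)/135 = 2587/135 = 19.1630
r*t = 0.21 * 9 = 1.89; exp(-1.89) = 0.151072
19.1630 * 0.151072 = 2.89499
1 + 2.89499 = 3.89499
N = 2722 / 3.89499 = 698.846 ≈ 699

699


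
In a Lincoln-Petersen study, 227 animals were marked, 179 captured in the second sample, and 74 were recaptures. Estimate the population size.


N = M * C / R = 227 * 179 / 74 = 40633 / 74 = 549.09 ≈ 549

549 individuals


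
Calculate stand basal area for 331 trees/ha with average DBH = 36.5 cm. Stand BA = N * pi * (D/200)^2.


(D/200)^2 = (36.5/200)^2 = 0.1825^2 = 0.03330625
Individual BA = 3.141593 * 0.03330625 = 0.104635 m^2
Stand BA = 331 * 0.104635 = 34.6342 ≈ 34.63 m^2/ha

34.63 m^2/ha


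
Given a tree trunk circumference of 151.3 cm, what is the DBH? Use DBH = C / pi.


DBH = C / pi = 151.3 / 3.141593 = 48.1603 ≈ 48.16 cm

48.16 cm


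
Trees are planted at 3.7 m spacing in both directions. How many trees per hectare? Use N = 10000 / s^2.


N = 10000 / 3.7^2 = 10000 / 13.69 = 730.460 ≈ 730 trees/ha

730 trees/ha


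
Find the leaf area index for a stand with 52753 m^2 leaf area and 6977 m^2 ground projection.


LAI = 52753 / 6977 = 7.5610 ≈ 7.56

7.56


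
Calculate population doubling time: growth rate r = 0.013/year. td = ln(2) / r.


td = ln(2) / 0.013 = 0.693147 / 0.013 = 53.3190 ≈ 53.3 years

53.3 years


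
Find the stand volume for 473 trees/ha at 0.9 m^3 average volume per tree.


V_stand = 473 * 0.9 = 425.7 m^3/ha

425.7 m^3/ha


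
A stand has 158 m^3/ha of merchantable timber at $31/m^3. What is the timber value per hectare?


Value = 158 * 31 = $4898/ha

$4898/ha


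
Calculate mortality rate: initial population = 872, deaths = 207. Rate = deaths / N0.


Mortality rate = 207 / 872 = 0.237385 ≈ 0.2374

0.2374


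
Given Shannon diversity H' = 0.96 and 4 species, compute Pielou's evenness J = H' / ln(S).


ln(4) = 1.38629
J = H' / ln(S) = 0.96 / 1.38629 = 0.692496 ≈ 0.6925

0.6925


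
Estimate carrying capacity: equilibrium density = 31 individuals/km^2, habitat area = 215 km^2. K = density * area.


K = 31 * 215 = 6665 individuals

6665 individuals


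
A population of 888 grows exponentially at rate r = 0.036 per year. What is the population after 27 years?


r*t = 0.036 * 27 = 0.972
exp(0.972) = 2.64323
N = 888 * 2.64323 = 2347.19 ≈ 2347

2347


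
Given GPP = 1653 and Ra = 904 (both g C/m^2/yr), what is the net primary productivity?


NPP = GPP - Ra = 1653 - 904 = 749 g C/m^2/yr

749 g C/m^2/yr


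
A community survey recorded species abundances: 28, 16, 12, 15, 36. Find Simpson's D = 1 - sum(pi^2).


Total N = 28 + 16 + 12 + 15 + 36 = 107
Per-species terms:
  p = 28/107 = 0.261682; p^2 = 0.261682^2 = 0.068477
  p = 16/107 = 0.149533; p^2 = 0.149533^2 = 0.022360
  p = 12/107 = 0.112150; p^2 = 0.112150^2 = 0.012578
  p = 15/107 = 0.140187; p^2 = 0.140187^2 = 0.019652
  p = 36/107 = 0.336449; p^2 = 0.336449^2 = 0.113198
sum(p^2) = 0.068477 + 0.022360 + 0.012578 + 0.019652 + 0.113198 = 0.236265
D = 1 - 0.236265 = 0.763735 ≈ 0.7637

0.7637


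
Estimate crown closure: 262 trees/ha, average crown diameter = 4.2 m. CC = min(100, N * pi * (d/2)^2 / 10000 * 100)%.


(d/2)^2 = (4.2/2)^2 = 2.1^2 = 4.41
Crown area = 3.141593 * 4.41 = 13.8544 m^2
N * area / 10000 * 100 = 262 * 13.8544 / 10000 * 100 = 36.2985
CC = min(100, 36.2985) = 36.2985 ≈ 36.3%

36.3%


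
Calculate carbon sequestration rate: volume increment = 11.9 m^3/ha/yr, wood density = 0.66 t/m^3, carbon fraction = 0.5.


C = 11.9 * 0.66 * 0.5 = 3.927 ≈ 3.93 t C/ha/yr

3.93 t C/ha/yr


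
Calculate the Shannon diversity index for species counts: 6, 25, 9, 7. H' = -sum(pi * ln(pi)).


Total N = 6 + 25 + 9 + 7 = 47
Per-species terms:
  p = 6/47 = 0.127660; ln(p) = -2.058385; p*ln(p) = 0.127660 * (-2.058385) = -0.262773
  p = 25/47 = 0.531915; ln(p) = -0.631272; p*ln(p) = 0.531915 * (-0.631272) = -0.335783
  p = 9/47 = 0.191489; ln(p) = -1.652925; p*ln(p) = 0.191489 * (-1.652925) = -0.316517
  p = 7/47 = 0.148936; ln(p) = -1.904239; p*ln(p) = 0.148936 * (-1.904239) = -0.283610
sum(p*ln(p)) = (-0.262773) + (-0.335783) + (-0.316517) + (-0.283610) = -1.198683
H' = -(-1.198683) = 1.198683 ≈ 1.1987

1.1987


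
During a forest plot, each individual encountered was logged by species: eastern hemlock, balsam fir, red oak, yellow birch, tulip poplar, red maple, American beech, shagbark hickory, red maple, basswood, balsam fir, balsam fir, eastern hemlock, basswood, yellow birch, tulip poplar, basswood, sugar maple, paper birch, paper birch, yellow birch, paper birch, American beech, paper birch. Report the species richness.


Total individuals logged = 24
Distinct species (count of individuals): eastern hemlock (2), balsam fir (3), red oak (1), yellow birch (3), tulip poplar (2), red maple (2), American beech (2), shagbark hickory (1), basswood (3), sugar maple (1), paper birch (4)
Species richness = number of distinct species = 11

11


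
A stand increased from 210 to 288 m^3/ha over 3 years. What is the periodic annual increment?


PAI = (V2 - V1) / period = (288 - 210) / 3 = 78 / 3 = 26.00 m^3/ha/yr

26.00 m^3/ha/yr


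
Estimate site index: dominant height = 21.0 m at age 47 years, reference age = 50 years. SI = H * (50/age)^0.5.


50/47 = 1.06383
(1.06383)^0.5 = 1.03142
SI = 21.0 * 1.03142 = 21.6598 ≈ 21.7 m

21.7 m


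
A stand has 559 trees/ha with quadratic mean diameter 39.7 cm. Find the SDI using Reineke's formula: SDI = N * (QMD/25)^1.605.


QMD/25 = 39.7/25 = 1.588
(1.588)^1.605 = exp(1.605 * ln(1.588)) = exp(1.605 * 0.462475) = exp(0.742272) = 2.10070
SDI = 559 * 2.10070 = 1174.29 ≈ 1174

1174


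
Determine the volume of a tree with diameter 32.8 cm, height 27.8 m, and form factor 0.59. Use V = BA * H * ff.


(D/200)^2 = (32.8/200)^2 = 0.164^2 = 0.026896
BA = 3.141593 * 0.026896 = 0.0844963 m^2
V = 0.0844963 * 27.8 * 0.59 = 1.38591 ≈ 1.386 m^3

1.386 m^3


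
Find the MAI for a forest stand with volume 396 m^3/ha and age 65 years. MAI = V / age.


MAI = 396 / 65 = 6.0923 ≈ 6.09 m^3/ha/yr

6.09 m^3/ha/yr


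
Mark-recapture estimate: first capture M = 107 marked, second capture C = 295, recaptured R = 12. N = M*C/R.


N = M * C / R = 107 * 295 / 12 = 31565 / 12 = 2630.42 ≈ 2630

2630 individuals


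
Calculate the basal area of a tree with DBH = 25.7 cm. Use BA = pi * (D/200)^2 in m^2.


D/200 = 25.7/200 = 0.1285 m
(D/200)^2 = 0.1285^2 = 0.01651225
BA = 3.141593 * 0.01651225 = 0.0518748 ≈ 0.0519 m^2

0.0519 m^2


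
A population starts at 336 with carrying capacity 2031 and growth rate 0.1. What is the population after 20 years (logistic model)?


(K - N0)/N0 = (2031 - 336)/336 = 1695/336 = 5.04464
r*t = 0.1 * 20 = 2; exp(-2) = 0.135335
5.04464 * 0.135335 = 0.682716
1 + 0.682716 = 1.68272
N = 2031 / 1.68272 = 1206.97 ≈ 1207

1207


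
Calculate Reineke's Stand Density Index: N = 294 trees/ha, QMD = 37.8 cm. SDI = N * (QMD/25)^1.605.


QMD/25 = 37.8/25 = 1.512
(1.512)^1.605 = exp(1.605 * ln(1.512)) = exp(1.605 * 0.413433) = exp(0.663560) = 1.94169
SDI = 294 * 1.94169 = 570.857 ≈ 571

571


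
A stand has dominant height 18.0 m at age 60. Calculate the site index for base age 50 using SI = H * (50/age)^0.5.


50/60 = 0.833333
(0.833333)^0.5 = 0.912871
SI = 18.0 * 0.912871 = 16.4317 ≈ 16.4 m

16.4 m


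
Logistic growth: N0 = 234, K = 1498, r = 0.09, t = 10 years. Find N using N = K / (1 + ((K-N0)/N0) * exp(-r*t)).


(K - N0)/N0 = (1498 - 234)/234 = 1264/234 = 5.40171
r*t = 0.09 * 10 = 0.9; exp(-0.9) = 0.406570
5.40171 * 0.406570 = 2.19617
1 + 2.19617 = 3.19617
N = 1498 / 3.19617 = 468.686 ≈ 469

469


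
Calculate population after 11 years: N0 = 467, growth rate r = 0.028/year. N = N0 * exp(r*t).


r*t = 0.028 * 11 = 0.308
exp(0.308) = 1.36070
N = 467 * 1.36070 = 635.447 ≈ 635

635


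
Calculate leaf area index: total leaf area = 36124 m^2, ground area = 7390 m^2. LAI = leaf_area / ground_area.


LAI = 36124 / 7390 = 4.8882 ≈ 4.89

4.89


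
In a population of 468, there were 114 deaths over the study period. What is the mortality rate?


Mortality rate = 114 / 468 = 0.243590 ≈ 0.2436

0.2436


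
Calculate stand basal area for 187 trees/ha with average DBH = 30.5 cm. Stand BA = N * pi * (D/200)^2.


(D/200)^2 = (30.5/200)^2 = 0.1525^2 = 0.02325625
Individual BA = 3.141593 * 0.02325625 = 0.0730617 m^2
Stand BA = 187 * 0.0730617 = 13.6625 ≈ 13.66 m^2/ha

13.66 m^2/ha


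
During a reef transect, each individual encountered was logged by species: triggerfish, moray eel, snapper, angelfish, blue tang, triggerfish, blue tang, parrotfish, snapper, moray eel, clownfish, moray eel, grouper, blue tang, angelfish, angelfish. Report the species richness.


Total individuals logged = 16
Distinct species (count of individuals): triggerfish (2), moray eel (3), snapper (2), angelfish (3), blue tang (3), parrotfish (1), clownfish (1), grouper (1)
Species richness = number of distinct species = 8

8


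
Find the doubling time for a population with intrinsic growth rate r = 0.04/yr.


td = ln(2) / 0.04 = 0.693147 / 0.04 = 17.3287 ≈ 17.3 years

17.3 years


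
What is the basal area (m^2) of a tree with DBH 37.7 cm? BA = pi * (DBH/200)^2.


D/200 = 37.7/200 = 0.1885 m
(D/200)^2 = 0.1885^2 = 0.03553225
BA = 3.141593 * 0.03553225 = 0.111628 ≈ 0.1116 m^2

0.1116 m^2


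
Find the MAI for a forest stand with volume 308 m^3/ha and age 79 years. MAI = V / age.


MAI = 308 / 79 = 3.8987 ≈ 3.90 m^3/ha/yr

3.90 m^3/ha/yr


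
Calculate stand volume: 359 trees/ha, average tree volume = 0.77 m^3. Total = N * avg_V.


V_stand = 359 * 0.77 = 276.43 ≈ 276.4 m^3/ha

276.4 m^3/ha


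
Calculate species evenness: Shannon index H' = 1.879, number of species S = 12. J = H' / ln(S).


ln(12) = 2.48491
J = H' / ln(S) = 1.879 / 2.48491 = 0.756164 ≈ 0.7562

0.7562


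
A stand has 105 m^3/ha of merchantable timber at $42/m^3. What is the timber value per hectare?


Value = 105 * 42 = $4410/ha

$4410/ha


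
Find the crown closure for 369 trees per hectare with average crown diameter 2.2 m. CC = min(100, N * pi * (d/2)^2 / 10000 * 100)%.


(d/2)^2 = (2.2/2)^2 = 1.1^2 = 1.21
Crown area = 3.141593 * 1.21 = 3.80133 m^2
N * area / 10000 * 100 = 369 * 3.80133 / 10000 * 100 = 14.0269
CC = min(100, 14.0269) = 14.0269 ≈ 14.0%

14.0%


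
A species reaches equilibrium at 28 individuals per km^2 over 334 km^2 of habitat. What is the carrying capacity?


K = 28 * 334 = 9352 individuals

9352 individuals


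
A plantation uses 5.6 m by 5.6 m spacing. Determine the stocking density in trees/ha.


N = 10000 / 5.6^2 = 10000 / 31.36 = 318.878 ≈ 319 trees/ha

319 trees/ha


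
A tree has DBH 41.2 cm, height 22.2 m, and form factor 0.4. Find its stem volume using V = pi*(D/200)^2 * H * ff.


(D/200)^2 = (41.2/200)^2 = 0.206^2 = 0.042436
BA = 3.141593 * 0.042436 = 0.133317 m^2
V = 0.133317 * 22.2 * 0.4 = 1.18385 ≈ 1.184 m^3

1.184 m^3


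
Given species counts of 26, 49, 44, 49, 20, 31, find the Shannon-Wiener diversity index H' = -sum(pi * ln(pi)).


Total N = 26 + 49 + 44 + 49 + 20 + 31 = 219
Per-species terms:
  p = 26/219 = 0.118721; ln(p) = -2.130979; p*ln(p) = 0.118721 * (-2.130979) = -0.252992
  p = 49/219 = 0.223744; ln(p) = -1.497253; p*ln(p) = 0.223744 * (-1.497253) = -0.335001
  p = 44/219 = 0.200913; ln(p) = -1.604883; p*ln(p) = 0.200913 * (-1.604883) = -0.322442
  p = 49/219 = 0.223744; ln(p) = -1.497253; p*ln(p) = 0.223744 * (-1.497253) = -0.335001
  p = 20/219 = 0.091324; ln(p) = -2.393342; p*ln(p) = 0.091324 * (-2.393342) = -0.218570
  p = 31/219 = 0.141553; ln(p) = -1.955081; p*ln(p) = 0.141553 * (-1.955081) = -0.276748
sum(p*ln(p)) = (-0.252992) + (-0.335001) + (-0.322442) + (-0.335001) + (-0.218570) + (-0.276748) = -1.740754
H' = -(-1.740754) = 1.740754 ≈ 1.7408

1.7408


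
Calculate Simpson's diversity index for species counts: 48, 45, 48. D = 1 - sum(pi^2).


Total N = 48 + 45 + 48 = 141
Per-species terms:
  p = 48/141 = 0.340426; p^2 = 0.340426^2 = 0.115890
  p = 45/141 = 0.319149; p^2 = 0.319149^2 = 0.101856
  p = 48/141 = 0.340426; p^2 = 0.340426^2 = 0.115890
sum(p^2) = 0.115890 + 0.101856 + 0.115890 = 0.333636
D = 1 - 0.333636 = 0.666364 ≈ 0.6664

0.6664


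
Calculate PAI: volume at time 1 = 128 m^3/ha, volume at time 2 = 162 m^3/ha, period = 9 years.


PAI = (V2 - V1) / period = (162 - 128) / 9 = 34 / 9 = 3.7778 ≈ 3.78 m^3/ha/yr

3.78 m^3/ha/yr


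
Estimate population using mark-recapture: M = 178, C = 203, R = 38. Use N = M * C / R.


N = M * C / R = 178 * 203 / 38 = 36134 / 38 = 950.89 ≈ 951

951 individuals


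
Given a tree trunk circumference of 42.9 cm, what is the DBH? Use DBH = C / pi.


DBH = C / pi = 42.9 / 3.141593 = 13.6555 ≈ 13.66 cm

13.66 cm


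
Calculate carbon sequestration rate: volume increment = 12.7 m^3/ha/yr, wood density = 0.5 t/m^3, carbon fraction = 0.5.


C = 12.7 * 0.5 * 0.5 = 3.175 ≈ 3.18 t C/ha/yr

3.18 t C/ha/yr


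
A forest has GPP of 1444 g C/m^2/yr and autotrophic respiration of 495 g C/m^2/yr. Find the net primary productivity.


NPP = GPP - Ra = 1444 - 495 = 949 g C/m^2/yr

949 g C/m^2/yr


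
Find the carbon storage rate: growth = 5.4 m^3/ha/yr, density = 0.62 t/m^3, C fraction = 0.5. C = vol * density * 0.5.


C = 5.4 * 0.62 * 0.5 = 1.674 ≈ 1.67 t C/ha/yr

1.67 t C/ha/yr


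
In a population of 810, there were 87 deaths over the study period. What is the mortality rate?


Mortality rate = 87 / 810 = 0.107407 ≈ 0.1074

0.1074


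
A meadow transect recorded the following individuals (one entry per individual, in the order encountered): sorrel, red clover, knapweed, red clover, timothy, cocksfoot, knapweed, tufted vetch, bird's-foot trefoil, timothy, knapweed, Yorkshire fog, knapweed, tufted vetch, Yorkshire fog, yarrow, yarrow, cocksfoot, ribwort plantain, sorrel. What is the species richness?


Total individuals logged = 20
Distinct species (count of individuals): sorrel (2), red clover (2), knapweed (4), timothy (2), cocksfoot (2), tufted vetch (2), bird's-foot trefoil (1), Yorkshire fog (2), yarrow (2), ribwort plantain (1)
Species richness = number of distinct species = 10

10


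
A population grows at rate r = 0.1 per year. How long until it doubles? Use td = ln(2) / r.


td = ln(2) / 0.1 = 0.693147 / 0.1 = 6.93147 ≈ 6.9 years

6.9 years


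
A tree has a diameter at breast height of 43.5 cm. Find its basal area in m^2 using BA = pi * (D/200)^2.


D/200 = 43.5/200 = 0.2175 m
(D/200)^2 = 0.2175^2 = 0.04730625
BA = 3.141593 * 0.04730625 = 0.148617 ≈ 0.1486 m^2

0.1486 m^2


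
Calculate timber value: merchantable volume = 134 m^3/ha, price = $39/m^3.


Value = 134 * 39 = $5226/ha

$5226/ha


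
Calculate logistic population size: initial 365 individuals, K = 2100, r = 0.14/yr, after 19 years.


(K - N0)/N0 = (2100 - 365)/365 = 1735/365 = 4.75342
r*t = 0.14 * 19 = 2.66; exp(-2.66) = 0.0699482
4.75342 * 0.0699482 = 0.332493
1 + 0.332493 = 1.33249
N = 2100 / 1.33249 = 1576.00 ≈ 1576

1576


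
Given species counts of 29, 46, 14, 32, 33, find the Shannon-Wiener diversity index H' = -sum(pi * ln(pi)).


Total N = 29 + 46 + 14 + 32 + 33 = 154
Per-species terms:
  p = 29/154 = 0.188312; ln(p) = -1.669655; p*ln(p) = 0.188312 * (-1.669655) = -0.314416
  p = 46/154 = 0.298701; ln(p) = -1.208312; p*ln(p) = 0.298701 * (-1.208312) = -0.360924
  p = 14/154 = 0.090909; ln(p) = -2.397896; p*ln(p) = 0.090909 * (-2.397896) = -0.217990
  p = 32/154 = 0.207792; ln(p) = -1.571218; p*ln(p) = 0.207792 * (-1.571218) = -0.326487
  p = 33/154 = 0.214286; ln(p) = -1.540444; p*ln(p) = 0.214286 * (-1.540444) = -0.330096
sum(p*ln(p)) = (-0.314416) + (-0.360924) + (-0.217990) + (-0.326487) + (-0.330096) = -1.549913
H' = -(-1.549913) = 1.549913 ≈ 1.5499

1.5499


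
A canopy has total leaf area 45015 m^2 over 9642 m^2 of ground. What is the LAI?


LAI = 45015 / 9642 = 4.6686 ≈ 4.67

4.67


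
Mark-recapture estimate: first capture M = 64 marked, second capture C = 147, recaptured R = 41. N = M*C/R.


N = M * C / R = 64 * 147 / 41 = 9408 / 41 = 229.46 ≈ 229

229 individuals


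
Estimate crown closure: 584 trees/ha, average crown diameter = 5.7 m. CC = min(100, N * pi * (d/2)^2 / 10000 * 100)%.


(d/2)^2 = (5.7/2)^2 = 2.85^2 = 8.1225
Crown area = 3.141593 * 8.1225 = 25.5176 m^2
N * area / 10000 * 100 = 584 * 25.5176 / 10000 * 100 = 149.023
CC = min(100, 149.023) = 100%

100%


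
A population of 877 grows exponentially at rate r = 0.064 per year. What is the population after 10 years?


r*t = 0.064 * 10 = 0.64
exp(0.64) = 1.89648
N = 877 * 1.89648 = 1663.21 ≈ 1663

1663


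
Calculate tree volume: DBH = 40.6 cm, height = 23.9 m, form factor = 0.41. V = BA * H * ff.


(D/200)^2 = (40.6/200)^2 = 0.203^2 = 0.041209
BA = 3.141593 * 0.041209 = 0.129462 m^2
V = 0.129462 * 23.9 * 0.41 = 1.26860 ≈ 1.269 m^3

1.269 m^3


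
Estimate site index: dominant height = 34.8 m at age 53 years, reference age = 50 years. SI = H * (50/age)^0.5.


50/53 = 0.943396
(0.943396)^0.5 = 0.971286
SI = 34.8 * 0.971286 = 33.8008 ≈ 33.8 m

33.8 m


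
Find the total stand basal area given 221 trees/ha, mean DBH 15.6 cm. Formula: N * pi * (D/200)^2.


(D/200)^2 = (15.6/200)^2 = 0.078^2 = 0.006084
Individual BA = 3.141593 * 0.006084 = 0.0191135 m^2
Stand BA = 221 * 0.0191135 = 4.22408 ≈ 4.22 m^2/ha

4.22 m^2/ha


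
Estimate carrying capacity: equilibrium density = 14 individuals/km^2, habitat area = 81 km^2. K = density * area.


K = 14 * 81 = 1134 individuals

1134 individuals


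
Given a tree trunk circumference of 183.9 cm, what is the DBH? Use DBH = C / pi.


DBH = C / pi = 183.9 / 3.141593 = 58.5372 ≈ 58.54 cm

58.54 cm


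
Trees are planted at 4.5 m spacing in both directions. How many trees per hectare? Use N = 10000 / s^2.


N = 10000 / 4.5^2 = 10000 / 20.25 = 493.827 ≈ 494 trees/ha

494 trees/ha


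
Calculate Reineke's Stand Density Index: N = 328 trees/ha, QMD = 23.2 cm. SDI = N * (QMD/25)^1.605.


QMD/25 = 23.2/25 = 0.928
(0.928)^1.605 = exp(1.605 * ln(0.928)) = exp(1.605 * (-0.0747235)) = exp(-0.119931) = 0.886982
SDI = 328 * 0.886982 = 290.930 ≈ 291

291


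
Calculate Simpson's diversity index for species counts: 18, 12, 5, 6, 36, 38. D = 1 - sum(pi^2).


Total N = 18 + 12 + 5 + 6 + 36 + 38 = 115
Per-species terms:
  p = 18/115 = 0.156522; p^2 = 0.156522^2 = 0.024499
  p = 12/115 = 0.104348; p^2 = 0.104348^2 = 0.010889
  p = 5/115 = 0.043478; p^2 = 0.043478^2 = 0.001890
  p = 6/115 = 0.052174; p^2 = 0.052174^2 = 0.002722
  p = 36/115 = 0.313043; p^2 = 0.313043^2 = 0.097996
  p = 38/115 = 0.330435; p^2 = 0.330435^2 = 0.109187
sum(p^2) = 0.024499 + 0.010889 + 0.001890 + 0.002722 + 0.097996 + 0.109187 = 0.247183
D = 1 - 0.247183 = 0.752817 ≈ 0.7528

0.7528


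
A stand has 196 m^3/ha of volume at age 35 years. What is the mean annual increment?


MAI = 196 / 35 = 5.60 m^3/ha/yr

5.60 m^3/ha/yr


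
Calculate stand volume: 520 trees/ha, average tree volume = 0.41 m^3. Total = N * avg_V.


V_stand = 520 * 0.41 = 213.2 m^3/ha

213.2 m^3/ha


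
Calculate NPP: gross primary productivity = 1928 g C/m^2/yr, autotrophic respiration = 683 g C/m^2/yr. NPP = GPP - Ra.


NPP = GPP - Ra = 1928 - 683 = 1245 g C/m^2/yr

1245 g C/m^2/yr


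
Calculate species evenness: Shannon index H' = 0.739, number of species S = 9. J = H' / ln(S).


ln(9) = 2.19722
J = H' / ln(S) = 0.739 / 2.19722 = 0.336334 ≈ 0.3363

0.3363


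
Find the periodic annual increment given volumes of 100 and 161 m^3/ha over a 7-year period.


PAI = (V2 - V1) / period = (161 - 100) / 7 = 61 / 7 = 8.7143 ≈ 8.71 m^3/ha/yr

8.71 m^3/ha/yr


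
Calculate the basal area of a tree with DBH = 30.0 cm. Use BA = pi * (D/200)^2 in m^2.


D/200 = 30.0/200 = 0.15 m
(D/200)^2 = 0.15^2 = 0.0225
BA = 3.141593 * 0.0225 = 0.0706858 ≈ 0.0707 m^2

0.0707 m^2


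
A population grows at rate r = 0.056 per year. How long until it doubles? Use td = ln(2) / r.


td = ln(2) / 0.056 = 0.693147 / 0.056 = 12.3776 ≈ 12.4 years

12.4 years


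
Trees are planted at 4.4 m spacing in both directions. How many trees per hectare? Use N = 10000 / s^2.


N = 10000 / 4.4^2 = 10000 / 19.36 = 516.529 ≈ 517 trees/ha

517 trees/ha


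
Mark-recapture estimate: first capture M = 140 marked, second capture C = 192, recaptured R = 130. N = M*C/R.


N = M * C / R = 140 * 192 / 130 = 26880 / 130 = 206.77 ≈ 207

207 individuals


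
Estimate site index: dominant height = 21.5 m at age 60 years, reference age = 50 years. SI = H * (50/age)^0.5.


50/60 = 0.833333
(0.833333)^0.5 = 0.912871
SI = 21.5 * 0.912871 = 19.6267 ≈ 19.6 m

19.6 m


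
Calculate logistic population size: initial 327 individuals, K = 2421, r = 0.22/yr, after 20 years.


(K - N0)/N0 = (2421 - 327)/327 = 2094/327 = 6.40367
r*t = 0.22 * 20 = 4.4; exp(-4.4) = 0.0122773
6.40367 * 0.0122773 = 0.0786198
1 + 0.0786198 = 1.07862
N = 2421 / 1.07862 = 2244.53 ≈ 2245

2245
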